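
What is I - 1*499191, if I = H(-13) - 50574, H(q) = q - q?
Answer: -549765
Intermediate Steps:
H(q) = 0
I = -50574 (I = 0 - 50574 = -50574)
I - 1*499191 = -50574 - 1*499191 = -50574 - 499191 = -549765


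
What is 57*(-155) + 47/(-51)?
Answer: -450632/51 ≈ -8835.9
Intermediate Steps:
57*(-155) + 47/(-51) = -8835 + 47*(-1/51) = -8835 - 47/51 = -450632/51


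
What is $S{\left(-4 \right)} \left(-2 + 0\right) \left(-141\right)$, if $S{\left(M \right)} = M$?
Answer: $-1128$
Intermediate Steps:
$S{\left(-4 \right)} \left(-2 + 0\right) \left(-141\right) = - 4 \left(-2 + 0\right) \left(-141\right) = \left(-4\right) \left(-2\right) \left(-141\right) = 8 \left(-141\right) = -1128$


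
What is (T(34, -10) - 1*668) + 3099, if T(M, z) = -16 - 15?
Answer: 2400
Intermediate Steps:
T(M, z) = -31
(T(34, -10) - 1*668) + 3099 = (-31 - 1*668) + 3099 = (-31 - 668) + 3099 = -699 + 3099 = 2400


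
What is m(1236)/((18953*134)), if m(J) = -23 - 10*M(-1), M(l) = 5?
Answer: -73/2539702 ≈ -2.8744e-5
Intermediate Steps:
m(J) = -73 (m(J) = -23 - 10*5 = -23 - 50 = -73)
m(1236)/((18953*134)) = -73/(18953*134) = -73/2539702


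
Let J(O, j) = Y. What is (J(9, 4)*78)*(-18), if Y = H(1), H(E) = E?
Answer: -1404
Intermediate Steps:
Y = 1
J(O, j) = 1
(J(9, 4)*78)*(-18) = (1*78)*(-18) = 78*(-18) = -1404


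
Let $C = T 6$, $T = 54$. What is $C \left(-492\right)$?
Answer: $-159408$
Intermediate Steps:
$C = 324$ ($C = 54 \cdot 6 = 324$)
$C \left(-492\right) = 324 \left(-492\right) = -159408$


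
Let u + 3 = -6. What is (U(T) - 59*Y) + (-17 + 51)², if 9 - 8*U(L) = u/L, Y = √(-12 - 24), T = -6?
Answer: 18511/16 - 354*I ≈ 1156.9 - 354.0*I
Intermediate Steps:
u = -9 (u = -3 - 6 = -9)
Y = 6*I (Y = √(-36) = 6*I ≈ 6.0*I)
U(L) = 9/8 + 9/(8*L) (U(L) = 9/8 - (-9)/(8*L) = 9/8 + 9/(8*L))
(U(T) - 59*Y) + (-17 + 51)² = ((9/8)*(1 - 6)/(-6) - 354*I) + (-17 + 51)² = ((9/8)*(-⅙)*(-5) - 354*I) + 34² = (15/16 - 354*I) + 1156 = 18511/16 - 354*I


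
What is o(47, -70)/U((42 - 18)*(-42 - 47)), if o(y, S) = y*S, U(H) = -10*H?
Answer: -329/2136 ≈ -0.15403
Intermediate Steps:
o(y, S) = S*y
o(47, -70)/U((42 - 18)*(-42 - 47)) = (-70*47)/((-10*(42 - 18)*(-42 - 47))) = -3290/((-240*(-89))) = -3290/((-10*(-2136))) = -3290/21360 = -3290*1/21360 = -329/2136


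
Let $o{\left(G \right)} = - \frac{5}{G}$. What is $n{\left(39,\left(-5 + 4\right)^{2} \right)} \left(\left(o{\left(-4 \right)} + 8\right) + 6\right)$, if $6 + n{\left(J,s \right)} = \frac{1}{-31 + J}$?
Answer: $- \frac{2867}{32} \approx -89.594$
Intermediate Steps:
$n{\left(J,s \right)} = -6 + \frac{1}{-31 + J}$
$n{\left(39,\left(-5 + 4\right)^{2} \right)} \left(\left(o{\left(-4 \right)} + 8\right) + 6\right) = \frac{187 - 234}{-31 + 39} \left(\left(- \frac{5}{-4} + 8\right) + 6\right) = \frac{187 - 234}{8} \left(\left(\left(-5\right) \left(- \frac{1}{4}\right) + 8\right) + 6\right) = \frac{1}{8} \left(-47\right) \left(\left(\frac{5}{4} + 8\right) + 6\right) = - \frac{47 \left(\frac{37}{4} + 6\right)}{8} = \left(- \frac{47}{8}\right) \frac{61}{4} = - \frac{2867}{32}$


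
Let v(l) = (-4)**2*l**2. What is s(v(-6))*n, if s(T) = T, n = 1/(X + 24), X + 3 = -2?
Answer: 576/19 ≈ 30.316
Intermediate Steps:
X = -5 (X = -3 - 2 = -5)
v(l) = 16*l**2
n = 1/19 (n = 1/(-5 + 24) = 1/19 ≈ 0.052632)
s(v(-6))*n = (16*(-6)**2)*(1/19) = (16*36)*(1/19) = 576*(1/19) = 576/19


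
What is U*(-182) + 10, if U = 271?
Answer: -49312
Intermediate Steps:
U*(-182) + 10 = 271*(-182) + 10 = -49322 + 10 = -49312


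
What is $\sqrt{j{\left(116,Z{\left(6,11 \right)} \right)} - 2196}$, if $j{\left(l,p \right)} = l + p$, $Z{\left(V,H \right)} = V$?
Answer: $i \sqrt{2074} \approx 45.541 i$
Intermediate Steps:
$\sqrt{j{\left(116,Z{\left(6,11 \right)} \right)} - 2196} = \sqrt{\left(116 + 6\right) - 2196} = \sqrt{122 - 2196} = \sqrt{-2074} = i \sqrt{2074}$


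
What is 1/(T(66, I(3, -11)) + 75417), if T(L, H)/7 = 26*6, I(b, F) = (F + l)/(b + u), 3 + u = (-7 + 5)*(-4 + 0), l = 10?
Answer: 1/76509 ≈ 1.3070e-5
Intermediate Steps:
u = 5 (u = -3 + (-7 + 5)*(-4 + 0) = -3 - 2*(-4) = -3 + 8 = 5)
I(b, F) = (10 + F)/(5 + b) (I(b, F) = (F + 10)/(b + 5) = (10 + F)/(5 + b))
T(L, H) = 1092 (T(L, H) = 7*(26*6) = 7*156 = 1092)
1/(T(66, I(3, -11)) + 75417) = 1/(1092 + 75417) = 1/76509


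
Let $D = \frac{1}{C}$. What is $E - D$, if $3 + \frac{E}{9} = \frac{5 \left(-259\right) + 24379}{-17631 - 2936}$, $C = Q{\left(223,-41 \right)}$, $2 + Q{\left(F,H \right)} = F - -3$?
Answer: $- \frac{170947127}{4607008} \approx -37.106$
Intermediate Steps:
$Q{\left(F,H \right)} = 1 + F$ ($Q{\left(F,H \right)} = -2 + \left(F - -3\right) = -2 + \left(F + 3\right) = -2 + \left(3 + F\right) = 1 + F$)
$C = 224$ ($C = 1 + 223 = 224$)
$E = - \frac{763065}{20567}$ ($E = -27 + 9 \frac{5 \left(-259\right) + 24379}{-17631 - 2936} = -27 + 9 \frac{-1295 + 24379}{-20567} = -27 + 9 \cdot 23084 \left(- \frac{1}{20567}\right) = -27 + 9 \left(- \frac{23084}{20567}\right) = -27 - \frac{207756}{20567} = - \frac{763065}{20567} \approx -37.101$)
$D = \frac{1}{224} \approx 0.0044643$
$E - D = - \frac{763065}{20567} - \frac{1}{224} = - \frac{170947127}{4607008}$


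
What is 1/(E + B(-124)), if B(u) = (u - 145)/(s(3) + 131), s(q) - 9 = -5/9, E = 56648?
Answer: 1255/71090819 ≈ 1.7653e-5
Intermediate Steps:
s(q) = 76/9 (s(q) = 9 - 5/9 = 76/9)
B(u) = -261/251 + 9*u/1255 (B(u) = (u - 145)/(76/9 + 131) = (-145 + u)/(1255/9) = (-145 + u)*(9/1255) = -261/251 + 9*u/1255)
1/(E + B(-124)) = 1/(56648 + (-261/251 + (9/1255)*(-124))) = 1/(56648 + (-261/251 - 1116/1255)) = 1/(56648 - 2421/1255) = 1/(71090819/1255) = 1255/71090819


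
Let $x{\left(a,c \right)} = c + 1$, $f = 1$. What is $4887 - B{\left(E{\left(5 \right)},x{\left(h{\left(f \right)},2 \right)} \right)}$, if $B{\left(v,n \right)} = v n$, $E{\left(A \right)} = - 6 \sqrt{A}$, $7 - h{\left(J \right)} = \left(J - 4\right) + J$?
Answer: $4887 + 18 \sqrt{5} \approx 4927.3$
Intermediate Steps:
$h{\left(J \right)} = 11 - 2 J$ ($h{\left(J \right)} = 7 - \left(\left(J - 4\right) + J\right) = 7 - \left(\left(-4 + J\right) + J\right) = 7 - \left(-4 + 2 J\right) = 11 - 2 J$)
$x{\left(a,c \right)} = 1 + c$
$B{\left(v,n \right)} = n v$
$4887 - B{\left(E{\left(5 \right)},x{\left(h{\left(f \right)},2 \right)} \right)} = 4887 - \left(1 + 2\right) \left(- 6 \sqrt{5}\right) = 4887 - 3 \left(- 6 \sqrt{5}\right) = 4887 - - 18 \sqrt{5} = 4887 + 18 \sqrt{5}$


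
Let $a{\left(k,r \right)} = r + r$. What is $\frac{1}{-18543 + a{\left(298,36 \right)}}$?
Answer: $- \frac{1}{18471} \approx -5.4139 \cdot 10^{-5}$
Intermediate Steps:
$a{\left(k,r \right)} = 2 r$
$\frac{1}{-18543 + a{\left(298,36 \right)}} = \frac{1}{-18543 + 2 \cdot 36} = \frac{1}{-18543 + 72} = \frac{1}{-18471} = - \frac{1}{18471}$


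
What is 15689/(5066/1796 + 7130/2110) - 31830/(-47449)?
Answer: 141089999386268/55740095913 ≈ 2531.2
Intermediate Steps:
15689/(5066/1796 + 7130/2110) - 31830/(-47449) = 15689/(5066*(1/1796) + 7130*(1/2110)) - 31830*(-1/47449) = 15689/(2533/898 + 713/211) + 31830/47449 = 15689/(1174737/189478) + 31830/47449 = 15689*(189478/1174737) + 31830/47449 = 2972720342/1174737 + 31830/47449 = 141089999386268/55740095913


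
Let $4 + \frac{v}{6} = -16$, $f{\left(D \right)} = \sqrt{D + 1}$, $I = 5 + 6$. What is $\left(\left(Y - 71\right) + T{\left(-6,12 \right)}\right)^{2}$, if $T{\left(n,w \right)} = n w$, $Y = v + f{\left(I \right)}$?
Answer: $69181 - 1052 \sqrt{3} \approx 67359.0$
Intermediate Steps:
$I = 11$
$f{\left(D \right)} = \sqrt{1 + D}$
$v = -120$ ($v = -24 + 6 \left(-16\right) = -24 - 96 = -120$)
$Y = -120 + 2 \sqrt{3}$ ($Y = -120 + \sqrt{1 + 11} = -120 + \sqrt{12} = -120 + 2 \sqrt{3} \approx -116.54$)
$\left(\left(Y - 71\right) + T{\left(-6,12 \right)}\right)^{2} = \left(\left(\left(-120 + 2 \sqrt{3}\right) - 71\right) - 72\right)^{2} = \left(\left(-191 + 2 \sqrt{3}\right) - 72\right)^{2} = \left(-263 + 2 \sqrt{3}\right)^{2}$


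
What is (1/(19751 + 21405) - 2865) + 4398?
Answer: 63092149/41156 ≈ 1533.0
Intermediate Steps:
(1/(19751 + 21405) - 2865) + 4398 = (1/41156 - 2865) + 4398 = -117911939/41156 + 4398 = 63092149/41156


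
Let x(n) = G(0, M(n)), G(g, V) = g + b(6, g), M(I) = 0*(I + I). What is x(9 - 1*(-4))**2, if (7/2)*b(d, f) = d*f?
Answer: 0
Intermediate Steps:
b(d, f) = 2*d*f/7 (b(d, f) = 2*(d*f)/7 = 2*d*f/7)
M(I) = 0 (M(I) = 0*(2*I) = 0)
G(g, V) = 19*g/7 (G(g, V) = g + (2/7)*6*g = g + 12*g/7 = 19*g/7)
x(n) = 0 (x(n) = (19/7)*0 = 0)
x(9 - 1*(-4))**2 = 0**2 = 0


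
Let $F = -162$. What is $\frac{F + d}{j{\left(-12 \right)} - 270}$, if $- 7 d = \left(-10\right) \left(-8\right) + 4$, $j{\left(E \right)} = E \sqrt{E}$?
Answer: $\frac{435}{691} - \frac{116 i \sqrt{3}}{2073} \approx 0.62952 - 0.096921 i$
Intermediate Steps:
$j{\left(E \right)} = E^{\frac{3}{2}}$
$d = -12$ ($d = - \frac{\left(-10\right) \left(-8\right) + 4}{7} = - \frac{80 + 4}{7} = \left(- \frac{1}{7}\right) 84 = -12$)
$\frac{F + d}{j{\left(-12 \right)} - 270} = \frac{-162 - 12}{\left(-12\right)^{\frac{3}{2}} - 270} = - \frac{174}{- 24 i \sqrt{3} - 270} = - \frac{174}{-270 - 24 i \sqrt{3}}$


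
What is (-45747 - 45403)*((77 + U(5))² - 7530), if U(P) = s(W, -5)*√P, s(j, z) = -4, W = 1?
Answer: 138639150 + 56148400*√5 ≈ 2.6419e+8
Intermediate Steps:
U(P) = -4*√P
(-45747 - 45403)*((77 + U(5))² - 7530) = (-45747 - 45403)*((77 - 4*√5)² - 7530) = -91150*(-7530 + (77 - 4*√5)²) = 686359500 - 91150*(77 - 4*√5)²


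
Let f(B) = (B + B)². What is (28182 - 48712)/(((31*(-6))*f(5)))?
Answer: 2053/1860 ≈ 1.1038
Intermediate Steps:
f(B) = 4*B² (f(B) = (2*B)² = 4*B²)
(28182 - 48712)/(((31*(-6))*f(5))) = (28182 - 48712)/(((31*(-6))*(4*5²))) = -20530/((-744*25)) = -20530/((-186*100)) = -20530/(-18600) = -20530*(-1/18600) = 2053/1860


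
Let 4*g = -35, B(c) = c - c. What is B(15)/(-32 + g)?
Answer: 0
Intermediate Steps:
B(c) = 0
g = -35/4 (g = (¼)*(-35) = -35/4 ≈ -8.7500)
B(15)/(-32 + g) = 0/(-32 - 35/4) = 0/(-163/4) = -4/163*0 = 0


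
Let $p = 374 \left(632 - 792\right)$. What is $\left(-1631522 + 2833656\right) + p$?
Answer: $1142294$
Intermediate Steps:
$p = -59840$ ($p = 374 \left(-160\right) = -59840$)
$\left(-1631522 + 2833656\right) + p = \left(-1631522 + 2833656\right) - 59840 = 1202134 - 59840 = 1142294$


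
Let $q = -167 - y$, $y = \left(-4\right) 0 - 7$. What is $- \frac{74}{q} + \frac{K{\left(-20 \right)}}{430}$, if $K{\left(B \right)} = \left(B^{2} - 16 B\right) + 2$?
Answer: $\frac{7367}{3440} \approx 2.1416$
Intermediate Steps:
$y = -7$ ($y = 0 - 7 = -7$)
$K{\left(B \right)} = 2 + B^{2} - 16 B$
$q = -160$ ($q = -167 - -7 = -167 + 7 = -160$)
$- \frac{74}{q} + \frac{K{\left(-20 \right)}}{430} = - \frac{74}{-160} + \frac{2 + \left(-20\right)^{2} - -320}{430} = \left(-74\right) \left(- \frac{1}{160}\right) + \left(2 + 400 + 320\right) \frac{1}{430} = \frac{37}{80} + 722 \cdot \frac{1}{430} = \frac{37}{80} + \frac{361}{215} = \frac{7367}{3440}$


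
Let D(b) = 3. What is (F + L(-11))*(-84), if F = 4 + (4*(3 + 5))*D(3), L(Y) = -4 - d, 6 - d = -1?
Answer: -7476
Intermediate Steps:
d = 7 (d = 6 - 1*(-1) = 6 + 1 = 7)
L(Y) = -11 (L(Y) = -4 - 1*7 = -4 - 7 = -11)
F = 100 (F = 4 + (4*(3 + 5))*3 = 4 + (4*8)*3 = 4 + 32*3 = 4 + 96 = 100)
(F + L(-11))*(-84) = (100 - 11)*(-84) = 89*(-84) = -7476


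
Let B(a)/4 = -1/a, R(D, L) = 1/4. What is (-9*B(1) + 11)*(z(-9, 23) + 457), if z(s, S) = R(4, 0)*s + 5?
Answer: 86433/4 ≈ 21608.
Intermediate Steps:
R(D, L) = 1/4
z(s, S) = 5 + s/4 (z(s, S) = s/4 + 5 = 5 + s/4)
B(a) = -4/a (B(a) = 4*(-1/a) = -4/a)
(-9*B(1) + 11)*(z(-9, 23) + 457) = (-(-36)/1 + 11)*((5 + (1/4)*(-9)) + 457) = (-(-36) + 11)*((5 - 9/4) + 457) = (-9*(-4) + 11)*(11/4 + 457) = (36 + 11)*(1839/4) = 47*(1839/4) = 86433/4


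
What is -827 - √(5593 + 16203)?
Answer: -827 - 2*√5449 ≈ -974.63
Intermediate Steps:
-827 - √(5593 + 16203) = -827 - √21796 = -827 - 2*√5449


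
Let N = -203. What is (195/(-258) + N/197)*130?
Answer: -1967095/8471 ≈ -232.22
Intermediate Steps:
(195/(-258) + N/197)*130 = (195/(-258) - 203/197)*130 = (195*(-1/258) - 203*1/197)*130 = (-65/86 - 203/197)*130 = -30263/16942*130 = -1967095/8471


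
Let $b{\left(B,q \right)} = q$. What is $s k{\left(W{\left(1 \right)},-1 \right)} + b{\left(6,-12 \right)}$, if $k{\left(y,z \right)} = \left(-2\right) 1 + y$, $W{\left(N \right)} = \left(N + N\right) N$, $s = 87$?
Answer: $-12$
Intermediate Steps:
$W{\left(N \right)} = 2 N^{2}$ ($W{\left(N \right)} = 2 N N = 2 N^{2}$)
$k{\left(y,z \right)} = -2 + y$
$s k{\left(W{\left(1 \right)},-1 \right)} + b{\left(6,-12 \right)} = 87 \left(-2 + 2 \cdot 1^{2}\right) - 12 = 87 \left(-2 + 2 \cdot 1\right) - 12 = 87 \left(-2 + 2\right) - 12 = 87 \cdot 0 - 12 = 0 - 12 = -12$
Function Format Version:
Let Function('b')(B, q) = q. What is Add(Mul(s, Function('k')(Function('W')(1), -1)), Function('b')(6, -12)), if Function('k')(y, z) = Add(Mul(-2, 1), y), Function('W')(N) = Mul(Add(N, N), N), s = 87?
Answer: -12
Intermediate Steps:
Function('W')(N) = Mul(2, Pow(N, 2)) (Function('W')(N) = Mul(Mul(2, N), N) = Mul(2, Pow(N, 2)))
Function('k')(y, z) = Add(-2, y)
Add(Mul(s, Function('k')(Function('W')(1), -1)), Function('b')(6, -12)) = Add(Mul(87, Add(-2, Mul(2, Pow(1, 2)))), -12) = Add(Mul(87, Add(-2, Mul(2, 1))), -12) = Add(Mul(87, Add(-2, 2)), -12) = Add(Mul(87, 0), -12) = Add(0, -12) = -12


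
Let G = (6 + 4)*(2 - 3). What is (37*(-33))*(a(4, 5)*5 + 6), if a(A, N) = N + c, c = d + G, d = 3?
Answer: 4884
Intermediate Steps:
G = -10 (G = 10*(-1) = -10)
c = -7 (c = 3 - 10 = -7)
a(A, N) = -7 + N (a(A, N) = N - 7 = -7 + N)
(37*(-33))*(a(4, 5)*5 + 6) = (37*(-33))*((-7 + 5)*5 + 6) = -1221*(-2*5 + 6) = -1221*(-10 + 6) = -1221*(-4) = 4884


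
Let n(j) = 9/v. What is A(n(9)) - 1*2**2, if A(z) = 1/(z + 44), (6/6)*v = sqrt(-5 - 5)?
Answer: -77324/19441 + 9*I*sqrt(10)/19441 ≈ -3.9774 + 0.0014639*I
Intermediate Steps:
v = I*sqrt(10) (v = sqrt(-5 - 5) = sqrt(-10) = I*sqrt(10) ≈ 3.1623*I)
n(j) = -9*I*sqrt(10)/10 (n(j) = 9/((I*sqrt(10))) = 9*(-I*sqrt(10)/10) = -9*I*sqrt(10)/10)
A(z) = 1/(44 + z)
A(n(9)) - 1*2**2 = 1/(44 - 9*I*sqrt(10)/10) - 1*2**2 = 1/(44 - 9*I*sqrt(10)/10) - 1*4 = 1/(44 - 9*I*sqrt(10)/10) - 4 = -4 + 1/(44 - 9*I*sqrt(10)/10)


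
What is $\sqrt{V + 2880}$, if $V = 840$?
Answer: $2 \sqrt{930} \approx 60.992$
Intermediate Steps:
$\sqrt{V + 2880} = \sqrt{840 + 2880} = \sqrt{3720} = 2 \sqrt{930}$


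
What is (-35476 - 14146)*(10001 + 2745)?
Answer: -632482012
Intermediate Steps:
(-35476 - 14146)*(10001 + 2745) = -49622*12746 = -632482012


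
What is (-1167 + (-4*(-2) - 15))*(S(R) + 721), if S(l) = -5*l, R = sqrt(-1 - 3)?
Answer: -846454 + 11740*I ≈ -8.4645e+5 + 11740.0*I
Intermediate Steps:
R = 2*I (R = sqrt(-4) = 2*I ≈ 2.0*I)
(-1167 + (-4*(-2) - 15))*(S(R) + 721) = (-1167 + (-4*(-2) - 15))*(-10*I + 721) = (-1167 + (8 - 15))*(-10*I + 721) = (-1167 - 7)*(721 - 10*I) = -1174*(721 - 10*I) = -846454 + 11740*I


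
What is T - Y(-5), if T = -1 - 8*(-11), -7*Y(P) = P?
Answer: 604/7 ≈ 86.286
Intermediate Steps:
Y(P) = -P/7
T = 87 (T = -1 + 88 = 87)
T - Y(-5) = 87 - (-1)*(-5)/7 = 87 - 1*5/7 = 87 - 5/7 = 604/7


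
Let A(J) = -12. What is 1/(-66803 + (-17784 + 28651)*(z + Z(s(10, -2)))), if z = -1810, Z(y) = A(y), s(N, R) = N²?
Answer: -1/19866477 ≈ -5.0336e-8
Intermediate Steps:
Z(y) = -12
1/(-66803 + (-17784 + 28651)*(z + Z(s(10, -2)))) = 1/(-66803 + (-17784 + 28651)*(-1810 - 12)) = 1/(-66803 + 10867*(-1822)) = 1/(-66803 - 19799674) = 1/(-19866477) = -1/19866477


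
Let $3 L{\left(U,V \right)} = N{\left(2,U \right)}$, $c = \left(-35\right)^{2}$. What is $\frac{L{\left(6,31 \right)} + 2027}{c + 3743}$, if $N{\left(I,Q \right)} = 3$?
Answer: $\frac{169}{414} \approx 0.40821$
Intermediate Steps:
$c = 1225$
$L{\left(U,V \right)} = 1$ ($L{\left(U,V \right)} = \frac{1}{3} \cdot 3 = 1$)
$\frac{L{\left(6,31 \right)} + 2027}{c + 3743} = \frac{1 + 2027}{1225 + 3743} = \frac{2028}{4968} = 2028 \cdot \frac{1}{4968} = \frac{169}{414}$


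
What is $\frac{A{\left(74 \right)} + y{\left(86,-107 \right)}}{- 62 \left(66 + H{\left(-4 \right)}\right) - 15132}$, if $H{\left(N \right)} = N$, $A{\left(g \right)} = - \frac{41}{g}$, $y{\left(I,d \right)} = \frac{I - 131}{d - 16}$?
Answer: $\frac{571}{57573184} \approx 9.9178 \cdot 10^{-6}$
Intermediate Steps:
$y{\left(I,d \right)} = \frac{-131 + I}{-16 + d}$
$\frac{A{\left(74 \right)} + y{\left(86,-107 \right)}}{- 62 \left(66 + H{\left(-4 \right)}\right) - 15132} = \frac{- \frac{41}{74} + \frac{-131 + 86}{-16 - 107}}{- 62 \left(66 - 4\right) - 15132} = \frac{\left(-41\right) \frac{1}{74} + \frac{1}{-123} \left(-45\right)}{\left(-62\right) 62 - 15132} = \frac{- \frac{41}{74} - - \frac{15}{41}}{-3844 - 15132} = \frac{- \frac{41}{74} + \frac{15}{41}}{-18976} = \left(- \frac{571}{3034}\right) \left(- \frac{1}{18976}\right) = \frac{571}{57573184}$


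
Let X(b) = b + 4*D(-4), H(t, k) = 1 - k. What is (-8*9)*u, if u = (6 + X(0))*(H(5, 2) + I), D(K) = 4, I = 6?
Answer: -7920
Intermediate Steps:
X(b) = 16 + b (X(b) = b + 4*4 = b + 16 = 16 + b)
u = 110 (u = (6 + (16 + 0))*((1 - 1*2) + 6) = (6 + 16)*((1 - 2) + 6) = 22*(-1 + 6) = 22*5 = 110)
(-8*9)*u = -8*9*110 = -72*110 = -7920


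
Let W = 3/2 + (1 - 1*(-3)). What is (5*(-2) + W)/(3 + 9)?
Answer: -3/8 ≈ -0.37500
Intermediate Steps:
W = 11/2 (W = (½)*3 + (1 + 3) = 3/2 + 4 = 11/2 ≈ 5.5000)
(5*(-2) + W)/(3 + 9) = (5*(-2) + 11/2)/(3 + 9) = (-10 + 11/2)/12 = -9/2*1/12 = -3/8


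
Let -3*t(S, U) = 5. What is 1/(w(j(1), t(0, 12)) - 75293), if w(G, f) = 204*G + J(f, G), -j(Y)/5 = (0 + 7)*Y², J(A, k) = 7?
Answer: -1/82426 ≈ -1.2132e-5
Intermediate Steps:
t(S, U) = -5/3 (t(S, U) = -⅓*5 = -5/3)
j(Y) = -35*Y² (j(Y) = -5*(0 + 7)*Y² = -35*Y²)
w(G, f) = 7 + 204*G (w(G, f) = 204*G + 7 = 7 + 204*G)
1/(w(j(1), t(0, 12)) - 75293) = 1/((7 + 204*(-35*1²)) - 75293) = 1/((7 + 204*(-35*1)) - 75293) = 1/((7 + 204*(-35)) - 75293) = 1/((7 - 7140) - 75293) = 1/(-7133 - 75293) = 1/(-82426) = -1/82426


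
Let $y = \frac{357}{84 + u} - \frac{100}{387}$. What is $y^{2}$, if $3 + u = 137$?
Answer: $\frac{13539416881}{7117621956} \approx 1.9022$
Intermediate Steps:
$u = 134$ ($u = -3 + 137 = 134$)
$y = \frac{116359}{84366}$ ($y = \frac{357}{84 + 134} - \frac{100}{387} = \frac{357}{218} - \frac{100}{387} = \frac{116359}{84366} \approx 1.3792$)
$y^{2} = \left(\frac{116359}{84366}\right)^{2} = \frac{13539416881}{7117621956}$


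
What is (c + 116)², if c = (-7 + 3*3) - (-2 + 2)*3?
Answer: 13924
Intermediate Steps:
c = 2 (c = (-7 + 9) - 0*3 = 2 - 1*0 = 2 + 0 = 2)
(c + 116)² = (2 + 116)² = 118² = 13924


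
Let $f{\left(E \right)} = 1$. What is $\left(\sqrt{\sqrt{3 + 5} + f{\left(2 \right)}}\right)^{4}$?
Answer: $9 + 4 \sqrt{2} \approx 14.657$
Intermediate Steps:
$\left(\sqrt{\sqrt{3 + 5} + f{\left(2 \right)}}\right)^{4} = \left(\sqrt{\sqrt{3 + 5} + 1}\right)^{4} = \left(\sqrt{\sqrt{8} + 1}\right)^{4} = \left(\sqrt{2 \sqrt{2} + 1}\right)^{4} = \left(\sqrt{1 + 2 \sqrt{2}}\right)^{4} = \left(1 + 2 \sqrt{2}\right)^{2}$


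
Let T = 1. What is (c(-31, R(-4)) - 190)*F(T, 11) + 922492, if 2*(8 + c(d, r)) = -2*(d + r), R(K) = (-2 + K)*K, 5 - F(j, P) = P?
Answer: 923638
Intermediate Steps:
F(j, P) = 5 - P
R(K) = K*(-2 + K)
c(d, r) = -8 - d - r (c(d, r) = -8 + (-2*(d + r))/2 = -8 + (-2*d - 2*r)/2 = -8 + (-d - r) = -8 - d - r)
(c(-31, R(-4)) - 190)*F(T, 11) + 922492 = ((-8 - 1*(-31) - (-4)*(-2 - 4)) - 190)*(5 - 1*11) + 922492 = ((-8 + 31 - (-4)*(-6)) - 190)*(5 - 11) + 922492 = ((-8 + 31 - 1*24) - 190)*(-6) + 922492 = ((-8 + 31 - 24) - 190)*(-6) + 922492 = (-1 - 190)*(-6) + 922492 = -191*(-6) + 922492 = 1146 + 922492 = 923638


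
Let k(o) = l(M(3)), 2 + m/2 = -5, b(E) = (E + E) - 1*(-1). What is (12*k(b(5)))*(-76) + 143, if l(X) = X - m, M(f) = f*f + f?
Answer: -23569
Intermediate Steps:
M(f) = f + f**2 (M(f) = f**2 + f = f + f**2)
b(E) = 1 + 2*E (b(E) = 2*E + 1 = 1 + 2*E)
m = -14 (m = -4 + 2*(-5) = -4 - 10 = -14)
l(X) = 14 + X (l(X) = X - 1*(-14) = X + 14 = 14 + X)
k(o) = 26 (k(o) = 14 + 3*(1 + 3) = 14 + 3*4 = 14 + 12 = 26)
(12*k(b(5)))*(-76) + 143 = (12*26)*(-76) + 143 = 312*(-76) + 143 = -23712 + 143 = -23569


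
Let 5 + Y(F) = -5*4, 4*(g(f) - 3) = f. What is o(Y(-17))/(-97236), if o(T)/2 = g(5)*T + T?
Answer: 175/64824 ≈ 0.0026996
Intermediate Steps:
g(f) = 3 + f/4
Y(F) = -25 (Y(F) = -5 - 5*4 = -5 - 20 = -25)
o(T) = 21*T/2 (o(T) = 2*((3 + (¼)*5)*T + T) = 2*((3 + 5/4)*T + T) = 2*(17*T/4 + T) = 2*(21*T/4) = 21*T/2)
o(Y(-17))/(-97236) = ((21/2)*(-25))/(-97236) = -525/2*(-1/97236) = 175/64824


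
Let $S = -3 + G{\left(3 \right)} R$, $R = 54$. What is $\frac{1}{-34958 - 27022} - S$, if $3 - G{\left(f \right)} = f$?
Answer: $\frac{185939}{61980} \approx 3.0$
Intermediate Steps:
$G{\left(f \right)} = 3 - f$
$S = -3$ ($S = -3 + \left(3 - 3\right) 54 = -3 + 0 \cdot 54 = -3 + 0 = -3$)
$\frac{1}{-34958 - 27022} - S = \frac{1}{-34958 - 27022} - -3 = \frac{1}{-61980} + 3 = - \frac{1}{61980} + 3 = \frac{185939}{61980}$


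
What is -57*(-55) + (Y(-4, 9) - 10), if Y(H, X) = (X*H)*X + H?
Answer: 2797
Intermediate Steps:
Y(H, X) = H + H*X**2 (Y(H, X) = (H*X)*X + H = H*X**2 + H = H + H*X**2)
-57*(-55) + (Y(-4, 9) - 10) = -57*(-55) + (-4*(1 + 9**2) - 10) = 3135 + (-4*(1 + 81) - 10) = 3135 + (-4*82 - 10) = 3135 + (-328 - 10) = 3135 - 338 = 2797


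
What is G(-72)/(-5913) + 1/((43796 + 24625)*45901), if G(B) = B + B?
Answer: 16749825931/687789718299 ≈ 0.024353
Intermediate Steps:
G(B) = 2*B
G(-72)/(-5913) + 1/((43796 + 24625)*45901) = (2*(-72))/(-5913) + 1/((43796 + 24625)*45901) = -144*(-1/5913) + (1/45901)/68421 = 16/657 + (1/68421)*(1/45901) = 16/657 + 1/3140592321 = 16749825931/687789718299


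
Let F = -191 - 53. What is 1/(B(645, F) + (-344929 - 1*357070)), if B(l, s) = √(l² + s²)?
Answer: -701999/492802120440 - √475561/492802120440 ≈ -1.4259e-6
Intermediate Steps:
F = -244
1/(B(645, F) + (-344929 - 1*357070)) = 1/(√(645² + (-244)²) + (-344929 - 1*357070)) = 1/(√(416025 + 59536) + (-344929 - 357070)) = 1/(√475561 - 701999) = 1/(-701999 + √475561)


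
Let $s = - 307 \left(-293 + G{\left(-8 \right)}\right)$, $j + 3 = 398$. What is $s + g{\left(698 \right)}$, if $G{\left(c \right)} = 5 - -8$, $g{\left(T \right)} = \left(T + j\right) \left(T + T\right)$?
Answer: $1611788$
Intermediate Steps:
$j = 395$ ($j = -3 + 398 = 395$)
$g{\left(T \right)} = 2 T \left(395 + T\right)$ ($g{\left(T \right)} = \left(T + 395\right) \left(T + T\right) = \left(395 + T\right) 2 T = 2 T \left(395 + T\right)$)
$G{\left(c \right)} = 13$ ($G{\left(c \right)} = 5 + 8 = 13$)
$s = 85960$ ($s = - 307 \left(-293 + 13\right) = \left(-307\right) \left(-280\right) = 85960$)
$s + g{\left(698 \right)} = 85960 + 2 \cdot 698 \left(395 + 698\right) = 85960 + 2 \cdot 698 \cdot 1093 = 85960 + 1525828 = 1611788$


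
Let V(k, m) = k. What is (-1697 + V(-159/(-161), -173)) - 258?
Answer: -314596/161 ≈ -1954.0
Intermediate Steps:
(-1697 + V(-159/(-161), -173)) - 258 = (-1697 - 159/(-161)) - 258 = (-1697 - 159*(-1/161)) - 258 = (-1697 + 159/161) - 258 = -273058/161 - 258 = -314596/161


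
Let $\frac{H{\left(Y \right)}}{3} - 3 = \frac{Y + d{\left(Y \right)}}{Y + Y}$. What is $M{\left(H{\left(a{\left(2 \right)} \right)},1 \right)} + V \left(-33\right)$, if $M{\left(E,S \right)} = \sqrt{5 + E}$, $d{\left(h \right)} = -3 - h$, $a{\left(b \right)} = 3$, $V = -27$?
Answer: $891 + \frac{5 \sqrt{2}}{2} \approx 894.54$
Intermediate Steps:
$H{\left(Y \right)} = 9 - \frac{9}{2 Y}$ ($H{\left(Y \right)} = 9 + 3 \frac{Y - \left(3 + Y\right)}{Y + Y} = 9 + 3 \left(- \frac{3}{2 Y}\right) = 9 - \frac{9}{2 Y}$)
$M{\left(H{\left(a{\left(2 \right)} \right)},1 \right)} + V \left(-33\right) = \sqrt{5 + \left(9 - \frac{9}{2 \cdot 3}\right)} - -891 = \sqrt{5 + \left(9 - \frac{3}{2}\right)} + 891 = \sqrt{5 + \frac{15}{2}} + 891 = \sqrt{\frac{25}{2}} + 891 = \frac{5 \sqrt{2}}{2} + 891 = 891 + \frac{5 \sqrt{2}}{2}$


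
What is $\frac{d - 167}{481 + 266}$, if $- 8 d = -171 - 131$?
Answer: $- \frac{517}{2988} \approx -0.17303$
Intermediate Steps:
$d = \frac{151}{4}$ ($d = - \frac{-171 - 131}{8} = \left(- \frac{1}{8}\right) \left(-302\right) = \frac{151}{4} \approx 37.75$)
$\frac{d - 167}{481 + 266} = \frac{\frac{151}{4} - 167}{481 + 266} = - \frac{517}{4 \cdot 747} = \left(- \frac{517}{4}\right) \frac{1}{747} = - \frac{517}{2988}$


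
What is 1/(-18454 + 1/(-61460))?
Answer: -61460/1134182841 ≈ -5.4189e-5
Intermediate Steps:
1/(-18454 + 1/(-61460)) = 1/(-18454 - 1/61460) = 1/(-1134182841/61460) = -61460/1134182841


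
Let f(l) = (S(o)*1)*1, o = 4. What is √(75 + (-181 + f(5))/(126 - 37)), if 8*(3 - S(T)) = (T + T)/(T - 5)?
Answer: 57*√178/89 ≈ 8.5447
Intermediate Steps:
S(T) = 3 - T/(4*(-5 + T)) (S(T) = 3 - (T + T)/(8*(T - 5)) = 3 - 2*T/(8*(-5 + T)) = 3 - T/(4*(-5 + T)))
f(l) = 4 (f(l) = (((-60 + 11*4)/(4*(-5 + 4)))*1)*1 = (((¼)*(-60 + 44)/(-1))*1)*1 = (((¼)*(-1)*(-16))*1)*1 = (4*1)*1 = 4*1 = 4)
√(75 + (-181 + f(5))/(126 - 37)) = √(75 + (-181 + 4)/(126 - 37)) = √(75 - 177/89) = √(6498/89) = 57*√178/89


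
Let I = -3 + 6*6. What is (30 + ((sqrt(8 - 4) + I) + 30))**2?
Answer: 9025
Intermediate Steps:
I = 33 (I = -3 + 36 = 33)
(30 + ((sqrt(8 - 4) + I) + 30))**2 = (30 + ((sqrt(8 - 4) + 33) + 30))**2 = (30 + ((sqrt(4) + 33) + 30))**2 = (30 + ((2 + 33) + 30))**2 = (30 + (35 + 30))**2 = (30 + 65)**2 = 95**2 = 9025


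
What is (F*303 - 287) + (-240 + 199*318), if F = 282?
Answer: 148201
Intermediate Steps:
(F*303 - 287) + (-240 + 199*318) = (282*303 - 287) + (-240 + 199*318) = (85446 - 287) + (-240 + 63282) = 85159 + 63042 = 148201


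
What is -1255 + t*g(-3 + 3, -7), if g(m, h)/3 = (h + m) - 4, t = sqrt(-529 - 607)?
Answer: -1255 - 132*I*sqrt(71) ≈ -1255.0 - 1112.3*I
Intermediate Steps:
t = 4*I*sqrt(71) (t = sqrt(-1136) = 4*I*sqrt(71) ≈ 33.705*I)
g(m, h) = -12 + 3*h + 3*m (g(m, h) = 3*((h + m) - 4) = 3*(-4 + h + m) = -12 + 3*h + 3*m)
-1255 + t*g(-3 + 3, -7) = -1255 + (4*I*sqrt(71))*(-12 + 3*(-7) + 3*(-3 + 3)) = -1255 + (4*I*sqrt(71))*(-12 - 21 + 3*0) = -1255 + (4*I*sqrt(71))*(-12 - 21 + 0) = -1255 + (4*I*sqrt(71))*(-33) = -1255 - 132*I*sqrt(71)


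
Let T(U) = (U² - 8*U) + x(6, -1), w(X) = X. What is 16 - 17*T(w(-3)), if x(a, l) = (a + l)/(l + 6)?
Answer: -562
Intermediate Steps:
x(a, l) = (a + l)/(6 + l)
T(U) = 1 + U² - 8*U (T(U) = (U² - 8*U) + (6 - 1)/(6 - 1) = (U² - 8*U) + 5/5 = (U² - 8*U) + (⅕)*5 = (U² - 8*U) + 1 = 1 + U² - 8*U)
16 - 17*T(w(-3)) = 16 - 17*(1 + (-3)² - 8*(-3)) = 16 - 17*(1 + 9 + 24) = 16 - 17*34 = 16 - 578 = -562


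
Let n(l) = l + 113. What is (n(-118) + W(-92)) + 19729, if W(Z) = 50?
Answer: 19774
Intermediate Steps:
n(l) = 113 + l
(n(-118) + W(-92)) + 19729 = ((113 - 118) + 50) + 19729 = (-5 + 50) + 19729 = 45 + 19729 = 19774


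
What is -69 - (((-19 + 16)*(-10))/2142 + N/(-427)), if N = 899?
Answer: -1457069/21777 ≈ -66.909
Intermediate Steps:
-69 - (((-19 + 16)*(-10))/2142 + N/(-427)) = -69 - (((-19 + 16)*(-10))/2142 + 899/(-427)) = -69 - (-3*(-10)*(1/2142) + 899*(-1/427)) = -69 - (30*(1/2142) - 899/427) = -69 - (5/357 - 899/427) = -69 - 1*(-45544/21777) = -69 + 45544/21777 = -1457069/21777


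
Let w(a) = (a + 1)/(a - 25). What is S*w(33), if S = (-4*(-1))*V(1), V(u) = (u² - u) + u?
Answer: 17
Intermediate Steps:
V(u) = u²
w(a) = (1 + a)/(-25 + a)
S = 4 (S = -4*(-1)*1² = 4*1 = 4)
S*w(33) = 4*((1 + 33)/(-25 + 33)) = 4*(34/8) = 4*((⅛)*34) = 4*(17/4) = 17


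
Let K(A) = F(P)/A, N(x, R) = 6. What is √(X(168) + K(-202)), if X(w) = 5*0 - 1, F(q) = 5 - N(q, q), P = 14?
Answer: I*√40602/202 ≈ 0.99752*I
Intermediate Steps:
F(q) = -1 (F(q) = 5 - 1*6 = 5 - 6 = -1)
X(w) = -1 (X(w) = 0 - 1 = -1)
K(A) = -1/A
√(X(168) + K(-202)) = √(-1 - 1/(-202)) = √(-1 - 1*(-1/202)) = √(-1 + 1/202) = √(-201/202) = I*√40602/202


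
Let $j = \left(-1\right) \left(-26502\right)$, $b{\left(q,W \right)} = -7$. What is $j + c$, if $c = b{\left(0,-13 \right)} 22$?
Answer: $26348$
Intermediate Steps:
$c = -154$ ($c = \left(-7\right) 22 = -154$)
$j = 26502$
$j + c = 26502 - 154 = 26348$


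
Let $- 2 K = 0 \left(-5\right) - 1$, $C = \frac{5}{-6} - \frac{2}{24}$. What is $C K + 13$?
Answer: $\frac{301}{24} \approx 12.542$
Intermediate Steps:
$C = - \frac{11}{12}$ ($C = 5 \left(- \frac{1}{6}\right) - \frac{1}{12} = - \frac{5}{6} - \frac{1}{12} = - \frac{11}{12} \approx -0.91667$)
$K = \frac{1}{2}$ ($K = - \frac{0 \left(-5\right) - 1}{2} = - \frac{0 - 1}{2} = \left(- \frac{1}{2}\right) \left(-1\right) = \frac{1}{2} \approx 0.5$)
$C K + 13 = \left(- \frac{11}{12}\right) \frac{1}{2} + 13 = - \frac{11}{24} + 13 = \frac{301}{24}$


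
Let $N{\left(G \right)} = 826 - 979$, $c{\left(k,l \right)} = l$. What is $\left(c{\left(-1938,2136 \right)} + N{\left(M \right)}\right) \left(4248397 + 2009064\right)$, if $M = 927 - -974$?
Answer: $12408545163$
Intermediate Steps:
$M = 1901$ ($M = 927 + 974 = 1901$)
$N{\left(G \right)} = -153$
$\left(c{\left(-1938,2136 \right)} + N{\left(M \right)}\right) \left(4248397 + 2009064\right) = \left(2136 - 153\right) \left(4248397 + 2009064\right) = 1983 \cdot 6257461 = 12408545163$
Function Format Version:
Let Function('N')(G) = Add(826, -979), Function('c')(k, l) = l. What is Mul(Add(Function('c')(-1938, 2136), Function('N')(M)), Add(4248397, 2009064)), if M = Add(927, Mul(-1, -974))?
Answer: 12408545163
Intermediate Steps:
M = 1901 (M = Add(927, 974) = 1901)
Function('N')(G) = -153
Mul(Add(Function('c')(-1938, 2136), Function('N')(M)), Add(4248397, 2009064)) = Mul(Add(2136, -153), Add(4248397, 2009064)) = Mul(1983, 6257461) = 12408545163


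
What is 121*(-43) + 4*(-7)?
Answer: -5231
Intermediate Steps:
121*(-43) + 4*(-7) = -5203 - 28 = -5231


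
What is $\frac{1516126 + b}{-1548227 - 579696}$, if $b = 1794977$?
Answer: $- \frac{3311103}{2127923} \approx -1.556$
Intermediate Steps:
$\frac{1516126 + b}{-1548227 - 579696} = \frac{1516126 + 1794977}{-1548227 - 579696} = \frac{3311103}{-2127923} = 3311103 \left(- \frac{1}{2127923}\right) = - \frac{3311103}{2127923}$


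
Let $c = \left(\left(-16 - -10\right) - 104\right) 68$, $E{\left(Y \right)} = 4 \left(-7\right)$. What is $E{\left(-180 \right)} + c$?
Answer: $-7508$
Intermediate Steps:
$E{\left(Y \right)} = -28$
$c = -7480$ ($c = \left(\left(-16 + 10\right) - 104\right) 68 = \left(-6 - 104\right) 68 = \left(-110\right) 68 = -7480$)
$E{\left(-180 \right)} + c = -28 - 7480 = -7508$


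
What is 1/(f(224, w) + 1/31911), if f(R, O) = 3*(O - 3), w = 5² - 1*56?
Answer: -31911/3254921 ≈ -0.0098039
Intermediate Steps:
w = -31 (w = 25 - 56 = -31)
f(R, O) = -9 + 3*O (f(R, O) = 3*(-3 + O) = -9 + 3*O)
1/(f(224, w) + 1/31911) = 1/((-9 + 3*(-31)) + 1/31911) = 1/((-9 - 93) + 1/31911) = 1/(-102 + 1/31911) = 1/(-3254921/31911) = -31911/3254921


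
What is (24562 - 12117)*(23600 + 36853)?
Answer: 752337585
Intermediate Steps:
(24562 - 12117)*(23600 + 36853) = 12445*60453 = 752337585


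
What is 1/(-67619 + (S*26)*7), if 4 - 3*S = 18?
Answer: -3/205405 ≈ -1.4605e-5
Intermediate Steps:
S = -14/3 (S = 4/3 - 1/3*18 = 4/3 - 6 = -14/3 ≈ -4.6667)
1/(-67619 + (S*26)*7) = 1/(-67619 - 14/3*26*7) = 1/(-67619 - 364/3*7) = 1/(-67619 - 2548/3) = 1/(-205405/3) = -3/205405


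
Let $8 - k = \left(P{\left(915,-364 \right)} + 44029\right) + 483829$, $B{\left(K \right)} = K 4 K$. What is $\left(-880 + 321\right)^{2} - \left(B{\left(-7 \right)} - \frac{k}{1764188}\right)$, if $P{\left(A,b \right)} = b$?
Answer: $\frac{275464461047}{882094} \approx 3.1228 \cdot 10^{5}$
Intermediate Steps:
$B{\left(K \right)} = 4 K^{2}$ ($B{\left(K \right)} = 4 K K = 4 K^{2}$)
$k = -527486$ ($k = 8 - \left(\left(-364 + 44029\right) + 483829\right) = 8 - \left(43665 + 483829\right) = 8 - 527494 = -527486$)
$\left(-880 + 321\right)^{2} - \left(B{\left(-7 \right)} - \frac{k}{1764188}\right) = \left(-880 + 321\right)^{2} - \left(4 \left(-7\right)^{2} - - \frac{527486}{1764188}\right) = \left(-559\right)^{2} - \left(4 \cdot 49 - \left(-527486\right) \frac{1}{1764188}\right) = 312481 - \left(196 - - \frac{263743}{882094}\right) = 312481 - \left(196 + \frac{263743}{882094}\right) = 312481 - \frac{173154167}{882094} = \frac{275464461047}{882094}$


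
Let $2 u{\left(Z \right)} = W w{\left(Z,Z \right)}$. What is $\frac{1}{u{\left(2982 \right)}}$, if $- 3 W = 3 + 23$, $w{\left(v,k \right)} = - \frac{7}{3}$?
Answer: $\frac{9}{91} \approx 0.098901$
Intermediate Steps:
$w{\left(v,k \right)} = - \frac{7}{3}$ ($w{\left(v,k \right)} = \left(-7\right) \frac{1}{3} = - \frac{7}{3}$)
$W = - \frac{26}{3}$ ($W = - \frac{3 + 23}{3} = \left(- \frac{1}{3}\right) 26 = - \frac{26}{3} \approx -8.6667$)
$u{\left(Z \right)} = \frac{91}{9}$ ($u{\left(Z \right)} = \frac{\left(- \frac{26}{3}\right) \left(- \frac{7}{3}\right)}{2} = \frac{1}{2} \cdot \frac{182}{9} = \frac{91}{9}$)
$\frac{1}{u{\left(2982 \right)}} = \frac{1}{\frac{91}{9}} = \frac{9}{91}$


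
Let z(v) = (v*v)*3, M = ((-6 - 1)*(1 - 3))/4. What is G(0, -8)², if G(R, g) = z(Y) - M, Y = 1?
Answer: ¼ ≈ 0.25000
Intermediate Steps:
M = 7/2 (M = -7*(-2)*(¼) = 14*(¼) = 7/2 ≈ 3.5000)
z(v) = 3*v² (z(v) = v²*3 = 3*v²)
G(R, g) = -½ (G(R, g) = 3*1² - 1*7/2 = 3*1 - 7/2 = 3 - 7/2 = -½)
G(0, -8)² = (-½)² = ¼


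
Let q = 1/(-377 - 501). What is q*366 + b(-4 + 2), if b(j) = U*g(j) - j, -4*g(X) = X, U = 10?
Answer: 2890/439 ≈ 6.5831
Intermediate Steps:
g(X) = -X/4
b(j) = -7*j/2 (b(j) = 10*(-j/4) - j = -5*j/2 - j = -7*j/2)
q = -1/878 (q = 1/(-878) = -1/878 ≈ -0.0011390)
q*366 + b(-4 + 2) = -1/878*366 - 7*(-4 + 2)/2 = -183/439 - 7/2*(-2) = -183/439 + 7 = 2890/439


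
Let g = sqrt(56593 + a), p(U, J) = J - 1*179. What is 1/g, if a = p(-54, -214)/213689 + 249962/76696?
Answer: 98*sqrt(43968618699119758407)/154593540289647 ≈ 0.0042035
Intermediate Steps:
p(U, J) = -179 + J (p(U, J) = J - 179 = -179 + J)
a = 26691994145/8194545772 (a = (-179 - 214)/213689 + 249962/76696 = -393*1/213689 + 249962*(1/76696) = -393/213689 + 124981/38348 = 26691994145/8194545772 ≈ 3.2573)
g = 3*sqrt(43968618699119758407)/83617814 (g = sqrt(56593 + 26691994145/8194545772) = sqrt(463780620868941/8194545772) = 3*sqrt(43968618699119758407)/83617814 ≈ 237.90)
1/g = 1/(3*sqrt(43968618699119758407)/83617814) = 98*sqrt(43968618699119758407)/154593540289647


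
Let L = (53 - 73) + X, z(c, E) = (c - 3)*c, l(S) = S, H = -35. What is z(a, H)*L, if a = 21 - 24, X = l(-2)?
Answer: -396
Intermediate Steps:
X = -2
a = -3
z(c, E) = c*(-3 + c) (z(c, E) = (-3 + c)*c = c*(-3 + c))
L = -22 (L = (53 - 73) - 2 = -20 - 2 = -22)
z(a, H)*L = -3*(-3 - 3)*(-22) = -3*(-6)*(-22) = 18*(-22) = -396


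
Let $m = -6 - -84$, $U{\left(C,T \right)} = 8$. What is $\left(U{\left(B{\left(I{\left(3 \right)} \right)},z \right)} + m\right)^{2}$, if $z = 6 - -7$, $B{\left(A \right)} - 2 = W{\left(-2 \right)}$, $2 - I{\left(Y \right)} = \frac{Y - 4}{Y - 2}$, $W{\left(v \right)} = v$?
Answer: $7396$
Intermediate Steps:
$I{\left(Y \right)} = 2 - \frac{-4 + Y}{-2 + Y}$ ($I{\left(Y \right)} = 2 - \frac{Y - 4}{Y - 2} = 2 - \frac{-4 + Y}{-2 + Y}$)
$B{\left(A \right)} = 0$ ($B{\left(A \right)} = 2 - 2 = 0$)
$z = 13$ ($z = 6 + 7 = 13$)
$m = 78$ ($m = -6 + 84 = 78$)
$\left(U{\left(B{\left(I{\left(3 \right)} \right)},z \right)} + m\right)^{2} = \left(8 + 78\right)^{2} = 86^{2} = 7396$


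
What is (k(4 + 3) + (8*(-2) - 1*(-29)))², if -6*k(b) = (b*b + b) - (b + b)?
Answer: 36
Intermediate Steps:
k(b) = -b²/6 + b/6 (k(b) = -((b*b + b) - (b + b))/6 = -((b² + b) - 2*b)/6 = -((b + b²) - 2*b)/6 = -(b² - b)/6 = -b²/6 + b/6)
(k(4 + 3) + (8*(-2) - 1*(-29)))² = ((4 + 3)*(1 - (4 + 3))/6 + (8*(-2) - 1*(-29)))² = ((⅙)*7*(1 - 1*7) + (-16 + 29))² = ((⅙)*7*(1 - 7) + 13)² = ((⅙)*7*(-6) + 13)² = (-7 + 13)² = 6² = 36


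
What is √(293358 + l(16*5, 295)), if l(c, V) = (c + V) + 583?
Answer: 2*√73579 ≈ 542.51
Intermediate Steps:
l(c, V) = 583 + V + c (l(c, V) = (V + c) + 583 = 583 + V + c)
√(293358 + l(16*5, 295)) = √(293358 + (583 + 295 + 16*5)) = √(293358 + (583 + 295 + 80)) = √(293358 + 958) = √294316 = 2*√73579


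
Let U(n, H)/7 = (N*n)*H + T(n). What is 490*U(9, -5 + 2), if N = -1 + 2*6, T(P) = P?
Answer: -987840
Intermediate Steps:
N = 11 (N = -1 + 12 = 11)
U(n, H) = 7*n + 77*H*n (U(n, H) = 7*((11*n)*H + n) = 7*(11*H*n + n) = 7*(n + 11*H*n) = 7*n + 77*H*n)
490*U(9, -5 + 2) = 490*(7*9*(1 + 11*(-5 + 2))) = 490*(7*9*(1 + 11*(-3))) = 490*(7*9*(1 - 33)) = 490*(7*9*(-32)) = 490*(-2016) = -987840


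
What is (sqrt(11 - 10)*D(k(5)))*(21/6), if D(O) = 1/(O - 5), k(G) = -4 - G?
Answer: -1/4 ≈ -0.25000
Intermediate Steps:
D(O) = 1/(-5 + O)
(sqrt(11 - 10)*D(k(5)))*(21/6) = (sqrt(11 - 10)/(-5 + (-4 - 1*5)))*(21/6) = (sqrt(1)/(-5 + (-4 - 5)))*(21*(1/6)) = (1/(-5 - 9))*(7/2) = (1/(-14))*(7/2) = (1*(-1/14))*(7/2) = -1/14*7/2 = -1/4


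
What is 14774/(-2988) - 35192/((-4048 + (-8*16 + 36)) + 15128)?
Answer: -402847/49446 ≈ -8.1472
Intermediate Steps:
14774/(-2988) - 35192/((-4048 + (-8*16 + 36)) + 15128) = 14774*(-1/2988) - 35192/((-4048 + (-128 + 36)) + 15128) = -89/18 - 35192/((-4048 - 92) + 15128) = -89/18 - 35192/(-4140 + 15128) = -89/18 - 35192/10988 = -89/18 - 35192*1/10988 = -89/18 - 8798/2747 = -402847/49446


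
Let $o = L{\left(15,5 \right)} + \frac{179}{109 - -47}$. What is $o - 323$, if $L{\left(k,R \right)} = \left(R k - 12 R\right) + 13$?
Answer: $- \frac{45841}{156} \approx -293.85$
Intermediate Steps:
$L{\left(k,R \right)} = 13 - 12 R + R k$ ($L{\left(k,R \right)} = \left(- 12 R + R k\right) + 13 = 13 - 12 R + R k$)
$o = \frac{4547}{156}$ ($o = \left(13 - 60 + 5 \cdot 15\right) + \frac{179}{109 - -47} = \left(13 - 60 + 75\right) + \frac{179}{109 + 47} = 28 + \frac{179}{156} = \frac{4547}{156} \approx 29.147$)
$o - 323 = \frac{4547}{156} - 323 = - \frac{45841}{156}$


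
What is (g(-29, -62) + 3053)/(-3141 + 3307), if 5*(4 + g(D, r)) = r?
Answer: 15183/830 ≈ 18.293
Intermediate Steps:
g(D, r) = -4 + r/5
(g(-29, -62) + 3053)/(-3141 + 3307) = ((-4 + (1/5)*(-62)) + 3053)/(-3141 + 3307) = ((-4 - 62/5) + 3053)/166 = (-82/5 + 3053)*(1/166) = (15183/5)*(1/166) = 15183/830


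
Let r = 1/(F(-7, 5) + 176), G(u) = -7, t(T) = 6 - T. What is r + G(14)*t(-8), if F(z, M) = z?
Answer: -16561/169 ≈ -97.994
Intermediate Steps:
r = 1/169 (r = 1/(-7 + 176) = 1/169 ≈ 0.0059172)
r + G(14)*t(-8) = 1/169 - 7*(6 - 1*(-8)) = 1/169 - 7*(6 + 8) = 1/169 - 7*14 = 1/169 - 98 = -16561/169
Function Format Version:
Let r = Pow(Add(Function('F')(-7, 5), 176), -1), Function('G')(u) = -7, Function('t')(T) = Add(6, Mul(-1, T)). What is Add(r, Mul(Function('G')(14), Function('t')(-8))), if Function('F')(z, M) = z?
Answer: Rational(-16561, 169) ≈ -97.994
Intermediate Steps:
r = Rational(1, 169) (r = Pow(Add(-7, 176), -1) = Pow(169, -1) = Rational(1, 169) ≈ 0.0059172)
Add(r, Mul(Function('G')(14), Function('t')(-8))) = Add(Rational(1, 169), Mul(-7, Add(6, Mul(-1, -8)))) = Add(Rational(1, 169), Mul(-7, Add(6, 8))) = Add(Rational(1, 169), Mul(-7, 14)) = Add(Rational(1, 169), -98) = Rational(-16561, 169)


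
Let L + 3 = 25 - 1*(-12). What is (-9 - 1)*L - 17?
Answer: -357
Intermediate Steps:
L = 34 (L = -3 + (25 - 1*(-12)) = -3 + (25 + 12) = -3 + 37 = 34)
(-9 - 1)*L - 17 = (-9 - 1)*34 - 17 = -10*34 - 17 = -340 - 17 = -357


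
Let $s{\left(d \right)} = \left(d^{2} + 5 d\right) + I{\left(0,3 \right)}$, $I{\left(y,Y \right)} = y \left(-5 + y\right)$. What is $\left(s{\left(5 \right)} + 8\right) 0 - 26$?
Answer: $-26$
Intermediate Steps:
$s{\left(d \right)} = d^{2} + 5 d$ ($s{\left(d \right)} = \left(d^{2} + 5 d\right) + 0 \left(-5 + 0\right) = \left(d^{2} + 5 d\right) + 0 \left(-5\right) = \left(d^{2} + 5 d\right) + 0 = d^{2} + 5 d$)
$\left(s{\left(5 \right)} + 8\right) 0 - 26 = \left(5 \left(5 + 5\right) + 8\right) 0 - 26 = \left(5 \cdot 10 + 8\right) 0 - 26 = \left(50 + 8\right) 0 - 26 = 58 \cdot 0 - 26 = 0 - 26 = -26$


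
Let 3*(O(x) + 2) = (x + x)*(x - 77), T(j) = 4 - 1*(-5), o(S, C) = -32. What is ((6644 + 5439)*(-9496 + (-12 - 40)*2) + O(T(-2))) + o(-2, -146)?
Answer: -115997242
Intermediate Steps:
T(j) = 9 (T(j) = 4 + 5 = 9)
O(x) = -2 + 2*x*(-77 + x)/3 (O(x) = -2 + ((x + x)*(x - 77))/3 = -2 + ((2*x)*(-77 + x))/3 = -2 + (2*x*(-77 + x))/3 = -2 + 2*x*(-77 + x)/3)
((6644 + 5439)*(-9496 + (-12 - 40)*2) + O(T(-2))) + o(-2, -146) = ((6644 + 5439)*(-9496 + (-12 - 40)*2) + (-2 - 154/3*9 + (2/3)*9**2)) - 32 = (12083*(-9496 - 52*2) + (-2 - 462 + (2/3)*81)) - 32 = (12083*(-9496 - 104) + (-2 - 462 + 54)) - 32 = (12083*(-9600) - 410) - 32 = (-115996800 - 410) - 32 = -115997210 - 32 = -115997242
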